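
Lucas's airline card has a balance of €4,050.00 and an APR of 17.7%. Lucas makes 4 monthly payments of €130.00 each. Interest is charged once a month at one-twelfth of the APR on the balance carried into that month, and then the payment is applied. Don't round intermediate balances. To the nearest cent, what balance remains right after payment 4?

€3,762.67

Monthly rate r = 17.7%/12 = 1.475% = 0.01475.
Each month: B ← B·(1+r) − €130.00.
Month 1: interest €59.74; balance after payment €3,979.74.
Month 2: interest €58.70; balance after payment €3,908.44.
Month 3: interest €57.65; balance after payment €3,836.09.
Month 4: interest €56.58; balance after payment €3,762.67.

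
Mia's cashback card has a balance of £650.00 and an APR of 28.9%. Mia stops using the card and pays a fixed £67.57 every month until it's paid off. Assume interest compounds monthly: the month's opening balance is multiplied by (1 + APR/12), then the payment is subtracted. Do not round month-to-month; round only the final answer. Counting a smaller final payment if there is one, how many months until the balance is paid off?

Monthly rate r = 28.9%/12 = 2.40833% = 0.0240833.
Recurrence: B ← B·(1+r) − £67.57.
Month 1: interest £15.65; balance after payment £598.08.
Month 2: interest £14.40; balance after payment £544.92.
Closed form: n = −ln(1 − rB₀/P)/ln(1+r) = −ln(0.76833)/ln(1.02408) ≈ 11.074, so the balance reaches zero during payment 12.

12 months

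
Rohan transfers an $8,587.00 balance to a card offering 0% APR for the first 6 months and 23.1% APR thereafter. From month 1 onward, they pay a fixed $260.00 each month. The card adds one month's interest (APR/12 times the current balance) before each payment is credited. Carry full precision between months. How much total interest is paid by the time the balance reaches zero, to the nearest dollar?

$2,990

Promo months 1–6 at r₀ = 0%/12 = 0; months 7+ at r₁ = 23.1%/12 = 0.01925.
After month 6 (no interest yet): B = $8,587.00 − 6·$260.00 = $7,027.00.
Then at r₁ with $260.00/mo: n₂ = −ln(1 − r₁·B/P)/ln(1+r₁) ≈ 38.52 → 39 more payments.
Total paid = 44·$260.00 + $136.70 = $11,576.70; interest = $11,576.70 − $8,587.00 = $2,989.70.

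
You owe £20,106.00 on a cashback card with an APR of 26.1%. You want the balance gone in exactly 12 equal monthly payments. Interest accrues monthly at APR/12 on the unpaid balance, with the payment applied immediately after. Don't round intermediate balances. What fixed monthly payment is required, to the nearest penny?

Monthly rate r = 26.1%/12 = 2.175% = 0.02175.
Level-payment amortization: P = B₀·r / (1 − (1+r)^(−n)) = 20106.00·0.02175 / (1 − 1.02175^(−12)).
Denominator 1 − (1+r)^(−12) = 0.22756091.
P = 437.306 / 0.22756091 ≈ 1921.71.

£1,921.71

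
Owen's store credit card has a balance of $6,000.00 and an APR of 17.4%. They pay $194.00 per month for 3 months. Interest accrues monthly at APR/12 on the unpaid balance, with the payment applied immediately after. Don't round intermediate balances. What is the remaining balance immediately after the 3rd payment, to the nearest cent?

$5,674.32

Monthly rate r = 17.4%/12 = 1.45% = 0.0145.
Each month: B ← B·(1+r) − $194.00.
Month 1: interest $87.00; balance after payment $5,893.00.
Month 2: interest $85.45; balance after payment $5,784.45.
Month 3: interest $83.87; balance after payment $5,674.32.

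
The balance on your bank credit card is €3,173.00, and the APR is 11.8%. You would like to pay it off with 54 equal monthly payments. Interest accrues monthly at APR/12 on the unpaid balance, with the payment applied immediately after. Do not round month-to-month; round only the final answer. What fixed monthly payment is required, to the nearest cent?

Monthly rate r = 11.8%/12 = 0.983333% = 0.00983333.
Level-payment amortization: P = B₀·r / (1 − (1+r)^(−n)) = 3173.00·0.00983333 / (1 − 1.00983^(−54)).
Denominator 1 − (1+r)^(−54) = 0.410456187.
P = 31.2012 / 0.410456187 ≈ 76.02.

€76.02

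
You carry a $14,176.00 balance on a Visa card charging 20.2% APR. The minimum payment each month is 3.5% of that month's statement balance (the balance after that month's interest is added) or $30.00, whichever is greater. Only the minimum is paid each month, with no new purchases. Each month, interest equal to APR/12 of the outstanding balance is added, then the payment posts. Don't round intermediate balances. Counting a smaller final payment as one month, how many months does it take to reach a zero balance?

188 months

Monthly rate r = 20.2%/12 = 1.68333% = 0.0168333.
While 3.5% of the post-interest balance exceeds $30.00, each month B ← (B·(1+r))·(1 − 0.035), i.e. B shrinks by the factor (1+r)·0.965 = 0.98124.
This holds for months 1–150. Entering month 151 the balance is $828.17; 3.5% of the post-interest balance is now below $30.00, so the flat $30.00 minimum applies from here.
From month 151 a fixed $30.00 at rate r clears $828.17 in 38 more payments. Total: 150 + 38 = 188 months.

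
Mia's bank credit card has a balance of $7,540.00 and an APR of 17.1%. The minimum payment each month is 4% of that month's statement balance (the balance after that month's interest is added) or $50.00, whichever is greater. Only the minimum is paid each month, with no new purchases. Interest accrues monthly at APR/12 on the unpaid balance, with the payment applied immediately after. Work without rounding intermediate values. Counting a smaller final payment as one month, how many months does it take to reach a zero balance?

Monthly rate r = 17.1%/12 = 1.425% = 0.01425.
While 4% of the post-interest balance exceeds $50.00, each month B ← (B·(1+r))·(1 − 0.04), i.e. B shrinks by the factor (1+r)·0.96 = 0.97368.
This holds for months 1–68. Entering month 69 the balance is $1,229.35; 4% of the post-interest balance is now below $50.00, so the flat $50.00 minimum applies from here.
From month 69 a fixed $50.00 at rate r clears $1,229.35 in 31 more payments. Total: 68 + 31 = 99 months.

99 months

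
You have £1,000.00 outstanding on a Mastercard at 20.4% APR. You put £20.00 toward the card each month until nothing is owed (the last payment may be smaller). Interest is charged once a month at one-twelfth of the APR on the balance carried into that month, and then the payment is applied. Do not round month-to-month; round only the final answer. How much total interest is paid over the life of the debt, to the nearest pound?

£1,251

Monthly rate r = 20.4%/12 = 1.7% = 0.017.
Payoff takes n = ⌈−ln(1 − rB₀/P)/ln(1+r)⌉ = ⌈112.541⌉ = 113 payments; the last is £10.87.
Total paid = 112·£20.00 + £10.87 = £2,250.87.
Total interest = total paid − principal = £2,250.87 − £1,000.00 = £1,250.87.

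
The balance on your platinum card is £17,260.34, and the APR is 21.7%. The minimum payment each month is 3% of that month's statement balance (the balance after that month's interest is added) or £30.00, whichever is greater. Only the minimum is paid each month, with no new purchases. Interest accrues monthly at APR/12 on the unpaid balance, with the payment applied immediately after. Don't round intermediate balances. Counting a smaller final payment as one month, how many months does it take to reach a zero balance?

Monthly rate r = 21.7%/12 = 1.80833% = 0.0180833.
While 3% of the post-interest balance exceeds £30.00, each month B ← (B·(1+r))·(1 − 0.03), i.e. B shrinks by the factor (1+r)·0.97 = 0.98754.
This holds for months 1–229. Entering month 230 the balance is £977.59; 3% of the post-interest balance is now below £30.00, so the flat £30.00 minimum applies from here.
From month 230 a fixed £30.00 at rate r clears £977.59 in 50 more payments. Total: 229 + 50 = 279 months.

279 months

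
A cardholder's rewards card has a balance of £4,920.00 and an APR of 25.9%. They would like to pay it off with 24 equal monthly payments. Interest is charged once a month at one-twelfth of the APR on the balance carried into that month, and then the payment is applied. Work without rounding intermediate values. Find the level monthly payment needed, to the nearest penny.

Monthly rate r = 25.9%/12 = 2.15833% = 0.0215833.
Level-payment amortization: P = B₀·r / (1 − (1+r)^(−n)) = 4920.00·0.0215833 / (1 − 1.02158^(−24)).
Denominator 1 − (1+r)^(−24) = 0.400997239.
P = 106.19 / 0.400997239 ≈ 264.81.

£264.81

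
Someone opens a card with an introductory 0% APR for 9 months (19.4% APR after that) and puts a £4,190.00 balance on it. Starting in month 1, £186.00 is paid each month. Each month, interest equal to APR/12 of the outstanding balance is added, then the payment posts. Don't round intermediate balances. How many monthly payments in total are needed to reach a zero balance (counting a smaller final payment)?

25 payments

Promo months 1–9 at r₀ = 0%/12 = 0; months 10+ at r₁ = 19.4%/12 = 0.0161667.
After month 9 (no interest yet): B = £4,190.00 − 9·£186.00 = £2,516.00.
Then at r₁ with £186.00/mo: n₂ = −ln(1 − r₁·B/P)/ln(1+r₁) ≈ 15.39 → 16 more payments.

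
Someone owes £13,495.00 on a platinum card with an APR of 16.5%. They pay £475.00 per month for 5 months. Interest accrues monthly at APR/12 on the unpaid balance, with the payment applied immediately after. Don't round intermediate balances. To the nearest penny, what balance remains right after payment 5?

£12,007.43

Monthly rate r = 16.5%/12 = 1.375% = 0.01375.
Each month: B ← B·(1+r) − £475.00.
Month 1: interest £185.56; balance after payment £13,205.56.
Month 2: interest £181.58; balance after payment £12,912.13.
Month 3: interest £177.54; balance after payment £12,614.67.
Month 4: interest £173.45; balance after payment £12,313.13.
Month 5: interest £169.31; balance after payment £12,007.43.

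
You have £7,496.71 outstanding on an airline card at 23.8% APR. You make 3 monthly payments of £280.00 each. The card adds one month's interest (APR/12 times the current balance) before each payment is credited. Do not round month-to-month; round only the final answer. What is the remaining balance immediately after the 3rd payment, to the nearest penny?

Monthly rate r = 23.8%/12 = 1.98333% = 0.0198333.
Each month: B ← B·(1+r) − £280.00.
Month 1: interest £148.68; balance after payment £7,365.39.
Month 2: interest £146.08; balance after payment £7,231.48.
Month 3: interest £143.42; balance after payment £7,094.90.

£7,094.90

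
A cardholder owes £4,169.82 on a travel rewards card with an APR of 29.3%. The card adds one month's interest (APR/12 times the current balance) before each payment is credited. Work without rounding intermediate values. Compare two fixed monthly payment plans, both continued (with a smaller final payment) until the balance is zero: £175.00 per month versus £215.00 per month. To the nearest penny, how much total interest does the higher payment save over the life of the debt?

Monthly rate r = 29.3%/12 = 2.44167% = 0.0244167.
At £175.00/mo: n = ⌈−ln(1 − rB₀/P)/ln(1+r)⌉ = 37 payments (last £24.40); total interest = total paid − £4,169.82 = £2,154.58.
At £215.00/mo: 27 payments (last £128.88); total interest £1,549.06.
Interest saved = £2,154.58 − £1,549.06 = £605.52.

£605.52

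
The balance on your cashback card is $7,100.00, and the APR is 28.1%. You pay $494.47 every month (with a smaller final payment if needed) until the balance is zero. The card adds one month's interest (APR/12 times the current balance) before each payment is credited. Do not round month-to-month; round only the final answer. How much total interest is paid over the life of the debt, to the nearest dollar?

Monthly rate r = 28.1%/12 = 2.34167% = 0.0234167.
Payoff takes n = ⌈−ln(1 − rB₀/P)/ln(1+r)⌉ = ⌈17.706⌉ = 18 payments; the last is $350.12.
Total paid = 17·$494.47 + $350.12 = $8,756.11.
Total interest = total paid − principal = $8,756.11 − $7,100.00 = $1,656.11.

$1,656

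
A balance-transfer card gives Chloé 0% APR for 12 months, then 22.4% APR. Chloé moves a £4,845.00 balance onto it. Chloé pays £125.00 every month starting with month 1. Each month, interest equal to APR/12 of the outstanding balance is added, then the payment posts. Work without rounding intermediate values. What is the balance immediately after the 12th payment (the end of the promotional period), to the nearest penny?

£3,345.00

Promo months 1–12 at r₀ = 0%/12 = 0; months 13+ at r₁ = 22.4%/12 = 0.0186667.
After month 12 (no interest yet): B = £4,845.00 − 12·£125.00 = £3,345.00.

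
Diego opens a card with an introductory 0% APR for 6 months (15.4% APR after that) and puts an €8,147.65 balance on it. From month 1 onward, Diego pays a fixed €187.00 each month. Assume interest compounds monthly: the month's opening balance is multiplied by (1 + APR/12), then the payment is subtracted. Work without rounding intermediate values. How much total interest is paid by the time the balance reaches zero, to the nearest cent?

€2,625.12

Promo months 1–6 at r₀ = 0%/12 = 0; months 7+ at r₁ = 15.4%/12 = 0.0128333.
After month 6 (no interest yet): B = €8,147.65 − 6·€187.00 = €7,025.65.
Then at r₁ with €187.00/mo: n₂ = −ln(1 − r₁·B/P)/ln(1+r₁) ≈ 51.61 → 52 more payments.
Total paid = 57·€187.00 + €113.77 = €10,772.77; interest = €10,772.77 − €8,147.65 = €2,625.12.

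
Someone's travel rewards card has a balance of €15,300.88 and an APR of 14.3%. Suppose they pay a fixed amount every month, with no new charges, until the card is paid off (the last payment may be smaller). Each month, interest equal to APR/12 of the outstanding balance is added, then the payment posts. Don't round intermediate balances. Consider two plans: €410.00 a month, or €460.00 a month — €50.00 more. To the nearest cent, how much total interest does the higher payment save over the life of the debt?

€758.16

Monthly rate r = 14.3%/12 = 1.19167% = 0.0119167.
At €410.00/mo: n = ⌈−ln(1 − rB₀/P)/ln(1+r)⌉ = 50 payments (last €271.17); total interest = total paid − €15,300.88 = €5,060.29.
At €460.00/mo: 43 payments (last €283.01); total interest €4,302.13.
Interest saved = €5,060.29 − €4,302.13 = €758.16.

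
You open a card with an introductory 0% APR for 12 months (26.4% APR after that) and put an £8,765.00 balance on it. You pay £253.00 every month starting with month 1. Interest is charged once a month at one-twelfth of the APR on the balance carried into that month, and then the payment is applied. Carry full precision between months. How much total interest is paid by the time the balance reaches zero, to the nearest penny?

Promo months 1–12 at r₀ = 0%/12 = 0; months 13+ at r₁ = 26.4%/12 = 0.022.
After month 12 (no interest yet): B = £8,765.00 − 12·£253.00 = £5,729.00.
Then at r₁ with £253.00/mo: n₂ = −ln(1 − r₁·B/P)/ln(1+r₁) ≈ 31.68 → 32 more payments.
Total paid = 43·£253.00 + £173.77 = £11,052.77; interest = £11,052.77 − £8,765.00 = £2,287.77.

£2,287.77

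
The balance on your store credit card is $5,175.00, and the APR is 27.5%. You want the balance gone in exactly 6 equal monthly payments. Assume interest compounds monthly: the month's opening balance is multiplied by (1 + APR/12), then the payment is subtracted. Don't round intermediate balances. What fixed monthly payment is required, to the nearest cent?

Monthly rate r = 27.5%/12 = 2.29167% = 0.0229167.
Level-payment amortization: P = B₀·r / (1 − (1+r)^(−n)) = 5175.00·0.0229167 / (1 − 1.02292^(−6)).
Denominator 1 − (1+r)^(−6) = 0.127112104.
P = 118.594 / 0.127112104 ≈ 932.99.

$932.99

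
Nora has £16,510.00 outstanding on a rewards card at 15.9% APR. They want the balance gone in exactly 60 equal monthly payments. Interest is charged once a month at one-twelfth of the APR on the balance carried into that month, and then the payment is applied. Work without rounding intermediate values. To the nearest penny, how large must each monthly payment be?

£400.61

Monthly rate r = 15.9%/12 = 1.325% = 0.01325.
Level-payment amortization: P = B₀·r / (1 − (1+r)^(−n)) = 16510.00·0.01325 / (1 − 1.01325^(−60)).
Denominator 1 − (1+r)^(−60) = 0.546054981.
P = 218.757 / 0.546054981 ≈ 400.61.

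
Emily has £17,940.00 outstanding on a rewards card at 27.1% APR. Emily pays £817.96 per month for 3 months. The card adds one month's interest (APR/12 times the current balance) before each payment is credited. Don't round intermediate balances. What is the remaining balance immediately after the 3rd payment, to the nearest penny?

Monthly rate r = 27.1%/12 = 2.25833% = 0.0225833.
Each month: B ← B·(1+r) − £817.96.
Month 1: interest £405.14; balance after payment £17,527.19.
Month 2: interest £395.82; balance after payment £17,105.05.
Month 3: interest £386.29; balance after payment £16,673.38.

£16,673.38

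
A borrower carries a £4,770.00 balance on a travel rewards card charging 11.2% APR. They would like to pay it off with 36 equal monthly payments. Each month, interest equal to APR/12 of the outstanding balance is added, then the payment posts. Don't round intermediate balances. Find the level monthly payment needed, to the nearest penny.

Monthly rate r = 11.2%/12 = 0.933333% = 0.00933333.
Level-payment amortization: P = B₀·r / (1 − (1+r)^(−n)) = 4770.00·0.00933333 / (1 − 1.00933^(−36)).
Denominator 1 − (1+r)^(−36) = 0.284262421.
P = 44.52 / 0.284262421 ≈ 156.62.

£156.62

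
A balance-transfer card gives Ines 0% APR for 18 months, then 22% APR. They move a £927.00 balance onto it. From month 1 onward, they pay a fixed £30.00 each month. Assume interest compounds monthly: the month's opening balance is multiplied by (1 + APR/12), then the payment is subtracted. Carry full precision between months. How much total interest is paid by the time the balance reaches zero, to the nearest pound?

£59

Promo months 1–18 at r₀ = 0%/12 = 0; months 19+ at r₁ = 22%/12 = 0.0183333.
After month 18 (no interest yet): B = £927.00 − 18·£30.00 = £387.00.
Then at r₁ with £30.00/mo: n₂ = −ln(1 − r₁·B/P)/ln(1+r₁) ≈ 14.85 → 15 more payments.
Total paid = 32·£30.00 + £25.63 = £985.63; interest = £985.63 − £927.00 = £58.63.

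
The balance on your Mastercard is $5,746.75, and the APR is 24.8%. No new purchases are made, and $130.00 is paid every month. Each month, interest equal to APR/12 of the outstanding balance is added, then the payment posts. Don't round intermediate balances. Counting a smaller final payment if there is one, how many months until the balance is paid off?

Monthly rate r = 24.8%/12 = 2.06667% = 0.0206667.
Recurrence: B ← B·(1+r) − $130.00.
Month 1: interest $118.77; balance after payment $5,735.52.
Month 2: interest $118.53; balance after payment $5,724.05.
Closed form: n = −ln(1 − rB₀/P)/ln(1+r) = −ln(0.086414)/ln(1.02067) ≈ 119.701, so the balance reaches zero during payment 120.

120 payments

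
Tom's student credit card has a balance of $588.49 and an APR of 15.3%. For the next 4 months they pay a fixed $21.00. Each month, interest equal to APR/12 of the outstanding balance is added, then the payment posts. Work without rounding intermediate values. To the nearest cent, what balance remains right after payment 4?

Monthly rate r = 15.3%/12 = 1.275% = 0.01275.
Each month: B ← B·(1+r) − $21.00.
Month 1: interest $7.50; balance after payment $574.99.
Month 2: interest $7.33; balance after payment $561.32.
Month 3: interest $7.16; balance after payment $547.48.
Month 4: interest $6.98; balance after payment $533.46.

$533.46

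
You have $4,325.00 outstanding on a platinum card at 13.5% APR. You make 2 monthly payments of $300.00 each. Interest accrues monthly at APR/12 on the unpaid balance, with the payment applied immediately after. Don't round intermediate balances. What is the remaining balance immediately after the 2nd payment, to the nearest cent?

Monthly rate r = 13.5%/12 = 1.125% = 0.01125.
Each month: B ← B·(1+r) − $300.00.
Month 1: interest $48.66; balance after payment $4,073.66.
Month 2: interest $45.83; balance after payment $3,819.48.

$3,819.48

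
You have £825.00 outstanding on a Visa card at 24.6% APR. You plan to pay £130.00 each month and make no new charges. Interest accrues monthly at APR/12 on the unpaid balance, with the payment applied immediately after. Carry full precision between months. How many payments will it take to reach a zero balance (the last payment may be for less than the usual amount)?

Monthly rate r = 24.6%/12 = 2.05% = 0.0205.
Recurrence: B ← B·(1+r) − £130.00.
Month 1: interest £16.91; balance after payment £711.91.
Month 2: interest £14.59; balance after payment £596.51.
Closed form: n = −ln(1 − rB₀/P)/ln(1+r) = −ln(0.8699)/ln(1.0205) ≈ 6.868, so the balance reaches zero during payment 7.

7 payments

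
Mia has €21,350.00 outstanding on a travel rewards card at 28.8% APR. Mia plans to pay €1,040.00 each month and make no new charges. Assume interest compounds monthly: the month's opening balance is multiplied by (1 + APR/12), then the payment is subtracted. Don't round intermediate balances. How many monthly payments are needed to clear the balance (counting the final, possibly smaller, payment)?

Monthly rate r = 28.8%/12 = 2.4% = 0.024.
Recurrence: B ← B·(1+r) − €1,040.00.
Month 1: interest €512.40; balance after payment €20,822.40.
Month 2: interest €499.74; balance after payment €20,282.14.
Closed form: n = −ln(1 − rB₀/P)/ln(1+r) = −ln(0.50731)/ln(1.024) ≈ 28.615, so the balance reaches zero during payment 29.

29 payments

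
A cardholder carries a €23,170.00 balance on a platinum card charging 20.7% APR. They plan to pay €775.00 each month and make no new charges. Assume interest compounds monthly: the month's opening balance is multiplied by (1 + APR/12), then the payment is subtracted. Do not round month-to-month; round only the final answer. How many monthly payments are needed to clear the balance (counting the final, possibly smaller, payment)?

43 months

Monthly rate r = 20.7%/12 = 1.725% = 0.01725.
Recurrence: B ← B·(1+r) − €775.00.
Month 1: interest €399.68; balance after payment €22,794.68.
Month 2: interest €393.21; balance after payment €22,412.89.
Closed form: n = −ln(1 − rB₀/P)/ln(1+r) = −ln(0.48428)/ln(1.01725) ≈ 42.396, so the balance reaches zero during payment 43.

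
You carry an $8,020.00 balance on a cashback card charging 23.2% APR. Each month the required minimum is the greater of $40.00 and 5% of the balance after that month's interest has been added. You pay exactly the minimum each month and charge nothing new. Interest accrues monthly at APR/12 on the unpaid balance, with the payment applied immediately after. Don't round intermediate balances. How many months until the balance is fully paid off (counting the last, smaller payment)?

98 months

Monthly rate r = 23.2%/12 = 1.93333% = 0.0193333.
While 5% of the post-interest balance exceeds $40.00, each month B ← (B·(1+r))·(1 − 0.05), i.e. B shrinks by the factor (1+r)·0.95 = 0.96837.
This holds for months 1–73. Entering month 74 the balance is $767.51; 5% of the post-interest balance is now below $40.00, so the flat $40.00 minimum applies from here.
From month 74 a fixed $40.00 at rate r clears $767.51 in 25 more payments. Total: 73 + 25 = 98 months.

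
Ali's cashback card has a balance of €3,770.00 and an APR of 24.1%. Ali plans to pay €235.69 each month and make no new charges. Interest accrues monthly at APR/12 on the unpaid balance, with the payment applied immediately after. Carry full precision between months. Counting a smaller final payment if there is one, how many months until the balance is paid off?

Monthly rate r = 24.1%/12 = 2.00833% = 0.0200833.
Recurrence: B ← B·(1+r) − €235.69.
Month 1: interest €75.71; balance after payment €3,610.02.
Month 2: interest €72.50; balance after payment €3,446.84.
Closed form: n = −ln(1 − rB₀/P)/ln(1+r) = −ln(0.67876)/ln(1.02008) ≈ 19.487, so the balance reaches zero during payment 20.

20 months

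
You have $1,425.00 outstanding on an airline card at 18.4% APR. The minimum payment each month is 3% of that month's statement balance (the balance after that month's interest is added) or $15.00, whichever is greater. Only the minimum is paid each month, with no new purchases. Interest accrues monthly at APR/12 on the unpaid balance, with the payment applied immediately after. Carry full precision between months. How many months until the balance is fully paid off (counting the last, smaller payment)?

Monthly rate r = 18.4%/12 = 1.53333% = 0.0153333.
While 3% of the post-interest balance exceeds $15.00, each month B ← (B·(1+r))·(1 − 0.03), i.e. B shrinks by the factor (1+r)·0.97 = 0.98487.
This holds for months 1–70. Entering month 71 the balance is $490.28; 3% of the post-interest balance is now below $15.00, so the flat $15.00 minimum applies from here.
From month 71 a fixed $15.00 at rate r clears $490.28 in 46 more payments. Total: 70 + 46 = 116 months.

116 months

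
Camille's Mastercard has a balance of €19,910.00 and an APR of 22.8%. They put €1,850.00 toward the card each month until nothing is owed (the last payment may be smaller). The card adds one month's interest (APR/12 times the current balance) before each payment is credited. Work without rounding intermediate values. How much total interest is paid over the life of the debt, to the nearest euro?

Monthly rate r = 22.8%/12 = 1.9% = 0.019.
Payoff takes n = ⌈−ln(1 − rB₀/P)/ln(1+r)⌉ = ⌈12.154⌉ = 13 payments; the last is €287.28.
Total paid = 12·€1,850.00 + €287.28 = €22,487.28.
Total interest = total paid − principal = €22,487.28 − €19,910.00 = €2,577.28.

€2,577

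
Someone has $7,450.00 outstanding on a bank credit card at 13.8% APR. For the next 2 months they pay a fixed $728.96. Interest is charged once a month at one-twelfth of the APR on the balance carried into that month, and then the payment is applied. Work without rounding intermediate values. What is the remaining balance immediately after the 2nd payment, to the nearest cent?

Monthly rate r = 13.8%/12 = 1.15% = 0.0115.
Each month: B ← B·(1+r) − $728.96.
Month 1: interest $85.67; balance after payment $6,806.72.
Month 2: interest $78.28; balance after payment $6,156.03.

$6,156.03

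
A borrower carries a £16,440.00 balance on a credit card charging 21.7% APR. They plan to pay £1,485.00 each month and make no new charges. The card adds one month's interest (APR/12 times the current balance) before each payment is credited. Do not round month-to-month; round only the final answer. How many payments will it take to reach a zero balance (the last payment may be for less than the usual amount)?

13 months

Monthly rate r = 21.7%/12 = 1.80833% = 0.0180833.
Recurrence: B ← B·(1+r) − £1,485.00.
Month 1: interest £297.29; balance after payment £15,252.29.
Month 2: interest £275.81; balance after payment £14,043.10.
Closed form: n = −ln(1 − rB₀/P)/ln(1+r) = −ln(0.7998)/ln(1.01808) ≈ 12.465, so the balance reaches zero during payment 13.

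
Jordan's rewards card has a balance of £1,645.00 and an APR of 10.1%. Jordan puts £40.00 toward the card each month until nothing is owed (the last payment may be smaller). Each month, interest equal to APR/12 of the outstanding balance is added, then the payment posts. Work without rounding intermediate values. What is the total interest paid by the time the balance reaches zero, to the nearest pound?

Monthly rate r = 10.1%/12 = 0.841667% = 0.00841667.
Payoff takes n = ⌈−ln(1 − rB₀/P)/ln(1+r)⌉ = ⌈50.690⌉ = 51 payments; the last is £27.63.
Total paid = 50·£40.00 + £27.63 = £2,027.63.
Total interest = total paid − principal = £2,027.63 − £1,645.00 = £382.63.

£383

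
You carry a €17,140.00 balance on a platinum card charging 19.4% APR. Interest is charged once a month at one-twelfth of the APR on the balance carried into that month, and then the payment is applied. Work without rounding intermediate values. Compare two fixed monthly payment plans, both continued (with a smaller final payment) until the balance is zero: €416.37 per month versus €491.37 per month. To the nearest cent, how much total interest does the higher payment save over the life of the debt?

Monthly rate r = 19.4%/12 = 1.61667% = 0.0161667.
At €416.37/mo: n = ⌈−ln(1 − rB₀/P)/ln(1+r)⌉ = 69 payments (last €119.96); total interest = total paid − €17,140.00 = €11,293.12.
At €491.37/mo: 52 payments (last €369.59); total interest €8,289.46.
Interest saved = €11,293.12 − €8,289.46 = €3,003.66.

€3,003.66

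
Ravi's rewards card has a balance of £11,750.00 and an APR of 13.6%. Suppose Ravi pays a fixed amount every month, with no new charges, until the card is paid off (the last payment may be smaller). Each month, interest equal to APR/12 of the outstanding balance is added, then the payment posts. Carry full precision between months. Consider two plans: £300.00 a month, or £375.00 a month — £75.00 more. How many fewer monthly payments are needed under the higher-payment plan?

Monthly rate r = 13.6%/12 = 1.13333% = 0.0113333.
At £300.00/mo: n = ⌈−ln(1 − rB₀/P)/ln(1+r)⌉ = 53 payments (last £20.56); total interest = total paid − £11,750.00 = £3,870.56.
At £375.00/mo: 39 payments (last £347.30); total interest £2,847.30.
Payments saved = 53 − 39 = 14.

14 fewer payments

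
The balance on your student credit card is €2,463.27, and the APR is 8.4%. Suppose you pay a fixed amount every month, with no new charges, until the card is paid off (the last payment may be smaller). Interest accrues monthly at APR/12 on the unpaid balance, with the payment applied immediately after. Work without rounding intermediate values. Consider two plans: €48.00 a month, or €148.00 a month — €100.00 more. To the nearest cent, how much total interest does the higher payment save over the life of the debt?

€434.44

Monthly rate r = 8.4%/12 = 0.7% = 0.007.
At €48.00/mo: n = ⌈−ln(1 − rB₀/P)/ln(1+r)⌉ = 64 payments (last €38.67); total interest = total paid − €2,463.27 = €599.40.
At €148.00/mo: 18 payments (last €112.23); total interest €164.96.
Interest saved = €599.40 − €164.96 = €434.44.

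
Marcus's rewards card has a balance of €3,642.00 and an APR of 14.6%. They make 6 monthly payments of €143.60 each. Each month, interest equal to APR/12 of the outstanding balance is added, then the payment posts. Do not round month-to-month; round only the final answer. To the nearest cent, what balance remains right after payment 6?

€3,027.85

Monthly rate r = 14.6%/12 = 1.21667% = 0.0121667.
Each month: B ← B·(1+r) − €143.60.
Month 1: interest €44.31; balance after payment €3,542.71.
Month 2: interest €43.10; balance after payment €3,442.21.
Month 3: interest €41.88; balance after payment €3,340.49.
Month 4: interest €40.64; balance after payment €3,237.54.
Month 5: interest €39.39; balance after payment €3,133.33.
Month 6: interest €38.12; balance after payment €3,027.85.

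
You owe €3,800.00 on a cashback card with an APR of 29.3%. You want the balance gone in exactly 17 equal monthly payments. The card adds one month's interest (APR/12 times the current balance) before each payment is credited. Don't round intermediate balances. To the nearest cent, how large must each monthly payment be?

Monthly rate r = 29.3%/12 = 2.44167% = 0.0244167.
Level-payment amortization: P = B₀·r / (1 − (1+r)^(−n)) = 3800.00·0.0244167 / (1 − 1.02442^(−17)).
Denominator 1 − (1+r)^(−17) = 0.33641403.
P = 92.7833 / 0.33641403 ≈ 275.80.

€275.80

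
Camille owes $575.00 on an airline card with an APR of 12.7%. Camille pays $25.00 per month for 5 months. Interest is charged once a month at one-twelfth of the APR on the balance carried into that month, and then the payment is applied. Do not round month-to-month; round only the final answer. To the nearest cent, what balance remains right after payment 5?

$478.40

Monthly rate r = 12.7%/12 = 1.05833% = 0.0105833.
Each month: B ← B·(1+r) − $25.00.
Month 1: interest $6.09; balance after payment $556.09.
Month 2: interest $5.89; balance after payment $536.97.
Month 3: interest $5.68; balance after payment $517.65.
Month 4: interest $5.48; balance after payment $498.13.
Month 5: interest $5.27; balance after payment $478.40.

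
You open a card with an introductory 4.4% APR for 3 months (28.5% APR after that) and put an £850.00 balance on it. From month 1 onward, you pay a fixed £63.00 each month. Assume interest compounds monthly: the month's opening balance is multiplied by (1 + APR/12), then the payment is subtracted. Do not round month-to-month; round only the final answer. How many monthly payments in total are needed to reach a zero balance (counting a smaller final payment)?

Promo months 1–3 at r₀ = 4.4%/12 = 0.00366667; months 4+ at r₁ = 28.5%/12 = 0.02375.
After month 3: iterate B ← B·(1+r₀) − £63.00 for 3 months → £669.69.
Then at r₁ with £63.00/mo: n₂ = −ln(1 − r₁·B/P)/ln(1+r₁) ≈ 12.40 → 13 more payments.

16 months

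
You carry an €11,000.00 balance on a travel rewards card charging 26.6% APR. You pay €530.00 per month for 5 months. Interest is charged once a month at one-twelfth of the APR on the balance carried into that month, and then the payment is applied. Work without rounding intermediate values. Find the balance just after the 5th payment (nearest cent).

€9,504.31

Monthly rate r = 26.6%/12 = 2.21667% = 0.0221667.
Each month: B ← B·(1+r) − €530.00.
Month 1: interest €243.83; balance after payment €10,713.83.
Month 2: interest €237.49; balance after payment €10,421.32.
Month 3: interest €231.01; balance after payment €10,122.33.
Month 4: interest €224.38; balance after payment €9,816.71.
Month 5: interest €217.60; balance after payment €9,504.31.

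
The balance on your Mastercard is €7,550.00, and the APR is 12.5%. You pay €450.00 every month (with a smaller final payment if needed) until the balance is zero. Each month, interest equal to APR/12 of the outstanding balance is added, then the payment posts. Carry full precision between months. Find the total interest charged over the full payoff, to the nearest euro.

€792

Monthly rate r = 12.5%/12 = 1.04167% = 0.0104167.
Payoff takes n = ⌈−ln(1 − rB₀/P)/ln(1+r)⌉ = ⌈18.537⌉ = 19 payments; the last is €242.07.
Total paid = 18·€450.00 + €242.07 = €8,342.07.
Total interest = total paid − principal = €8,342.07 − €7,550.00 = €792.07.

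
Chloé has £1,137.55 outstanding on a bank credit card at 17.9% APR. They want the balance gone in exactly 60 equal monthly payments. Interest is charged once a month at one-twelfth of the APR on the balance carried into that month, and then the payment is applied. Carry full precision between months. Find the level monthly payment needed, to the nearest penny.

£28.82

Monthly rate r = 17.9%/12 = 1.49167% = 0.0149167.
Level-payment amortization: P = B₀·r / (1 − (1+r)^(−n)) = 1137.55·0.0149167 / (1 − 1.01492^(−60)).
Denominator 1 − (1+r)^(−60) = 0.58868274.
P = 16.9685 / 0.58868274 ≈ 28.82.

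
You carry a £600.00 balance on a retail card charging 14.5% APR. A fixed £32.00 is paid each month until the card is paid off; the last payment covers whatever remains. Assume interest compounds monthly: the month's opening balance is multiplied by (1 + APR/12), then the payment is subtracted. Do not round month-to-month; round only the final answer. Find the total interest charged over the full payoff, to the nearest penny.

Monthly rate r = 14.5%/12 = 1.20833% = 0.0120833.
Payoff takes n = ⌈−ln(1 − rB₀/P)/ln(1+r)⌉ = ⌈21.390⌉ = 22 payments; the last is £12.52.
Total paid = 21·£32.00 + £12.52 = £684.52.
Total interest = total paid − principal = £684.52 − £600.00 = £84.52.

£84.52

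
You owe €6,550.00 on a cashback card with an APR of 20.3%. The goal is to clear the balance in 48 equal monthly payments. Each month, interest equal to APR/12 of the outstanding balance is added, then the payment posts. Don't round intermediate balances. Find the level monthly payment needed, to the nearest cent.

€200.37

Monthly rate r = 20.3%/12 = 1.69167% = 0.0169167.
Level-payment amortization: P = B₀·r / (1 − (1+r)^(−n)) = 6550.00·0.0169167 / (1 − 1.01692^(−48)).
Denominator 1 − (1+r)^(−48) = 0.553005202.
P = 110.804 / 0.553005202 ≈ 200.37.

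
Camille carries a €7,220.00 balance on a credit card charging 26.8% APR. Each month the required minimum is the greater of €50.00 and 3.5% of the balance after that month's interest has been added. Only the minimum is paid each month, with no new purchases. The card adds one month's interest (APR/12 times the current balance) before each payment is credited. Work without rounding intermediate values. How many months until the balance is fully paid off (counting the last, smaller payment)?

Monthly rate r = 26.8%/12 = 2.23333% = 0.0223333.
While 3.5% of the post-interest balance exceeds €50.00, each month B ← (B·(1+r))·(1 − 0.035), i.e. B shrinks by the factor (1+r)·0.965 = 0.98655.
This holds for months 1–122. Entering month 123 the balance is €1,384.07; 3.5% of the post-interest balance is now below €50.00, so the flat €50.00 minimum applies from here.
From month 123 a fixed €50.00 at rate r clears €1,384.07 in 44 more payments. Total: 122 + 44 = 166 months.

166 months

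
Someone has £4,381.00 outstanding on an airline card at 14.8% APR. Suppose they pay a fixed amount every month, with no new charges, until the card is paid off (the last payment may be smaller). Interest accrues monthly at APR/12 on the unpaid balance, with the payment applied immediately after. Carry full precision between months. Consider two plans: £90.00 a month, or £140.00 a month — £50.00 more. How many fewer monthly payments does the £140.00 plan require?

35 fewer payments

Monthly rate r = 14.8%/12 = 1.23333% = 0.0123333.
At £90.00/mo: n = ⌈−ln(1 − rB₀/P)/ln(1+r)⌉ = 75 payments (last £74.27); total interest = total paid − £4,381.00 = £2,353.27.
At £140.00/mo: 40 payments (last £109.94); total interest £1,188.94.
Payments saved = 75 − 40 = 35.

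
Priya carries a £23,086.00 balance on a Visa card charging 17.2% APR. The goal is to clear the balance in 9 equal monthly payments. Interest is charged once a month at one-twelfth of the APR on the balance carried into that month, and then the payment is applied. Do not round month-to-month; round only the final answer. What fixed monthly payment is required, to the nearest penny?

Monthly rate r = 17.2%/12 = 1.43333% = 0.0143333.
Level-payment amortization: P = B₀·r / (1 − (1+r)^(−n)) = 23086.00·0.0143333 / (1 − 1.01433^(−9)).
Denominator 1 − (1+r)^(−9) = 0.120220737.
P = 330.899 / 0.120220737 ≈ 2752.43.

£2,752.43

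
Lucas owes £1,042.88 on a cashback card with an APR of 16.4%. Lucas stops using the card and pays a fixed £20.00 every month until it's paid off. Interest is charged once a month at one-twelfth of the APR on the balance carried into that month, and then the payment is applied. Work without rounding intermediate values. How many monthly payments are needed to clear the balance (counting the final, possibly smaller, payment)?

92 payments

Monthly rate r = 16.4%/12 = 1.36667% = 0.0136667.
Recurrence: B ← B·(1+r) − £20.00.
Month 1: interest £14.25; balance after payment £1,037.13.
Month 2: interest £14.17; balance after payment £1,031.31.
Closed form: n = −ln(1 − rB₀/P)/ln(1+r) = −ln(0.28737)/ln(1.01367) ≈ 91.866, so the balance reaches zero during payment 92.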